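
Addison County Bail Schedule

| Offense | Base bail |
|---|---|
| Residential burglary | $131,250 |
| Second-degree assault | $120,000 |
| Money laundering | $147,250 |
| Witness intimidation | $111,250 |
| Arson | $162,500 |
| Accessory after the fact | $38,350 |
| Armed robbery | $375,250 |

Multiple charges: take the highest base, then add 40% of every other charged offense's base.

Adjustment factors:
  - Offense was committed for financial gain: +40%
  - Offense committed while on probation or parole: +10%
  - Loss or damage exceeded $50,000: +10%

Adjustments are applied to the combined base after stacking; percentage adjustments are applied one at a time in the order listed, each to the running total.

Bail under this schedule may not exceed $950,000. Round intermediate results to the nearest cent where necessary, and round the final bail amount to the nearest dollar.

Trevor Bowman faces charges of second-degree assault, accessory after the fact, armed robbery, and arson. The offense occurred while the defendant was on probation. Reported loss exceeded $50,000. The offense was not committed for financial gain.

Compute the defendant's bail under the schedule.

Base amounts from the schedule: second-degree assault $120,000; accessory after the fact $38,350; armed robbery $375,250; arson $162,500.
Stacking rule: highest base plus 40% of each additional charge. Highest is armed robbery at $375,250. Additional: $120,000 × 40% = $48,000; $38,350 × 40% = $15,340; $162,500 × 40% = $65,000. Combined base = $375,250 + $128,340 = $503,590.
Offense committed while on probation or parole (+10%): $503,590 × 1.1 = $553,949.
Loss or damage exceeded $50,000 (+10%): $553,949 × 1.1 = $609,343.90.
$609,343.90 is within the $950,000 maximum.
Rounded to the nearest dollar: $609,344.

$609,344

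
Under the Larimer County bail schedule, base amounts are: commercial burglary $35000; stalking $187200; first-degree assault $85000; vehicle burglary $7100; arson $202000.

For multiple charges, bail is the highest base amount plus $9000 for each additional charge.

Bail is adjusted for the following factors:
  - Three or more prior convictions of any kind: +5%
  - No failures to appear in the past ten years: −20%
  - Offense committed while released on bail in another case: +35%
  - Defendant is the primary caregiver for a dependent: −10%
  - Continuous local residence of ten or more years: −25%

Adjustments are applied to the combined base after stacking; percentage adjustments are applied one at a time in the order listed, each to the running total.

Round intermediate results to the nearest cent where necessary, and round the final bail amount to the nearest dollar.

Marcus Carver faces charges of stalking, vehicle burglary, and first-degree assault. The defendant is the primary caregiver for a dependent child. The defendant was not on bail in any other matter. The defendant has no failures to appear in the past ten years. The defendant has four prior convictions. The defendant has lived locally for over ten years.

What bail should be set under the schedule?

Base amounts from the schedule: stalking $187200; vehicle burglary $7100; first-degree assault $85000.
Stacking rule: highest base plus $9000 per additional charge. Highest is stalking at $187200; 2 additional charges → +$18000. Combined base = $205200.
Three or more prior convictions of any kind (+5%): $205200 × 1.05 = $215460.
No failures to appear in the past ten years (−20%): $215460 × 0.8 = $172368.
Defendant is the primary caregiver for a dependent (−10%): $172368 × 0.9 = $155131.20.
Continuous local residence of ten or more years (−25%): $155131.20 × 0.75 = $116348.40.
Rounded to the nearest dollar: $116348.

$116348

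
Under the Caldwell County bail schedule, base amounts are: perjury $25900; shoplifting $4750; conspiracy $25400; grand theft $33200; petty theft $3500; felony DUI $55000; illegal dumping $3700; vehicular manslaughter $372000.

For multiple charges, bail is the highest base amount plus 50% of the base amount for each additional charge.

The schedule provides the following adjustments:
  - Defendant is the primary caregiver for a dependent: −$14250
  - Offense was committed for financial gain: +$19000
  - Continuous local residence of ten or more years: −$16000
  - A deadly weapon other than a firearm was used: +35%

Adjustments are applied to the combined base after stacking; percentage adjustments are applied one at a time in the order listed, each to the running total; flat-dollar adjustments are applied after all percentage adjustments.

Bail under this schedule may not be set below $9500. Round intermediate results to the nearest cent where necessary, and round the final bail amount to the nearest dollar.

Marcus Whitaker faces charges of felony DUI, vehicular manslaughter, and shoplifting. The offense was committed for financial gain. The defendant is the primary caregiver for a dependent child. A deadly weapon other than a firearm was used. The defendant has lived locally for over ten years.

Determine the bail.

$531281

Base amounts from the schedule: felony DUI $55000; vehicular manslaughter $372000; shoplifting $4750.
Stacking rule: highest base plus 50% of each additional charge. Highest is vehicular manslaughter at $372000. Additional: $55000 × 50% = $27500; $4750 × 50% = $2375. Combined base = $372000 + $29875 = $401875.
A deadly weapon other than a firearm was used (+35%): $401875 × 1.35 = $542531.25.
Defendant is the primary caregiver for a dependent (−$14250 flat): $542531.25 − $14250 = $528281.25.
Offense was committed for financial gain (+$19000 flat): $528281.25 + $19000 = $547281.25.
Continuous local residence of ten or more years (−$16000 flat): $547281.25 − $16000 = $531281.25.
$531281.25 is at or above the $9500 minimum.
Rounded to the nearest dollar: $531281.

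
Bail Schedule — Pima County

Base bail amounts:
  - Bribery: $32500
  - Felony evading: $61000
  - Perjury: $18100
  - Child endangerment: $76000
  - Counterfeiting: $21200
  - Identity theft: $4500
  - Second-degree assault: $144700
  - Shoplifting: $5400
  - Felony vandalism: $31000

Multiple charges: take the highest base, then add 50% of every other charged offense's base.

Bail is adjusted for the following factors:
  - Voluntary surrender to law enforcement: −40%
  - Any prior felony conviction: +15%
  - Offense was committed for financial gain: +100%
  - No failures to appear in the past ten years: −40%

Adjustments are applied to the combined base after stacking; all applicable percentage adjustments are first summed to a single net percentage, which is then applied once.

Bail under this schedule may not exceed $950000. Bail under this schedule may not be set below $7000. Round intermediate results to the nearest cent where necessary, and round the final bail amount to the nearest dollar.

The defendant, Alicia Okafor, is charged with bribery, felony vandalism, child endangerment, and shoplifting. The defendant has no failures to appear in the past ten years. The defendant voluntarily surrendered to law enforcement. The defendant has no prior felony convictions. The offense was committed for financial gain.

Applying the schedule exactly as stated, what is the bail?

Base amounts from the schedule: bribery $32500; felony vandalism $31000; child endangerment $76000; shoplifting $5400.
Stacking rule: highest base plus 50% of each additional charge. Highest is child endangerment at $76000. Additional: $32500 × 50% = $16250; $31000 × 50% = $15500; $5400 × 50% = $2700. Combined base = $76000 + $34450 = $110450.
Net percentage adjustment: −40% +100% −40% = +20%. $110450 × 1.2 = $132540.
$132540 is within the $950000 maximum.
$132540 is at or above the $7000 minimum.

$132540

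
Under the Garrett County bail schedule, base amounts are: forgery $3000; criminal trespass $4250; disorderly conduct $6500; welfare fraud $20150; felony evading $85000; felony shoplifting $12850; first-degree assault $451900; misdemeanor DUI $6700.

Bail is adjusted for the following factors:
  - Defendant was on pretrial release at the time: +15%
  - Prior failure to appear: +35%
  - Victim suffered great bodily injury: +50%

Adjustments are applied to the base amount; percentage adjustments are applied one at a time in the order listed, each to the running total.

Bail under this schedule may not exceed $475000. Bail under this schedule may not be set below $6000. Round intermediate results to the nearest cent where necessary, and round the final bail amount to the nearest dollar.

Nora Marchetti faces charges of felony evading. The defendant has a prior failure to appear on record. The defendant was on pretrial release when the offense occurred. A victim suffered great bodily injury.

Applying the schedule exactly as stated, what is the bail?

Base amounts from the schedule: felony evading $85000.
Single charge. Combined base = $85000.
Defendant was on pretrial release at the time (+15%): $85000 × 1.15 = $97750.
Prior failure to appear (+35%): $97750 × 1.35 = $131962.50.
Victim suffered great bodily injury (+50%): $131962.50 × 1.5 = $197943.75.
$197943.75 is within the $475000 maximum.
$197943.75 is at or above the $6000 minimum.
Rounded to the nearest dollar: $197944.

$197944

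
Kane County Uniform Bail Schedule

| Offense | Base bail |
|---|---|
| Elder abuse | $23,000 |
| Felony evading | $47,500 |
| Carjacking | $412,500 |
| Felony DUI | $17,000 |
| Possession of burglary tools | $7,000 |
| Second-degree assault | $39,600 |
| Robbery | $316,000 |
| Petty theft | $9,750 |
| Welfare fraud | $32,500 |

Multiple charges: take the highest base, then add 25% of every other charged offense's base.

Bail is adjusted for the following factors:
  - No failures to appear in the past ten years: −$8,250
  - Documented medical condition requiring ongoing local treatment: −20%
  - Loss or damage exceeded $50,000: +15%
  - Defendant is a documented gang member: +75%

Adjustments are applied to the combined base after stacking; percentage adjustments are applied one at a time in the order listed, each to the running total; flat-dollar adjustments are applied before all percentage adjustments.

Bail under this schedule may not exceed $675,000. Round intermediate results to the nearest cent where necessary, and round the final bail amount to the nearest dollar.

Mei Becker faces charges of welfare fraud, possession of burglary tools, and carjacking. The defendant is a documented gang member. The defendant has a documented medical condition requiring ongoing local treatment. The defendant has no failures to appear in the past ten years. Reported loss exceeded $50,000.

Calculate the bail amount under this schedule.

Base amounts from the schedule: welfare fraud $32,500; possession of burglary tools $7,000; carjacking $412,500.
Stacking rule: highest base plus 25% of each additional charge. Highest is carjacking at $412,500. Additional: $32,500 × 25% = $8,125; $7,000 × 25% = $1,750. Combined base = $412,500 + $9,875 = $422,375.
No failures to appear in the past ten years (−$8,250 flat): $422,375 − $8,250 = $414,125.
Documented medical condition requiring ongoing local treatment (−20%): $414,125 × 0.8 = $331,300.
Loss or damage exceeded $50,000 (+15%): $331,300 × 1.15 = $380,995.
Defendant is a documented gang member (+75%): $380,995 × 1.75 = $666,741.25.
$666,741.25 is within the $675,000 maximum.
Rounded to the nearest dollar: $666,741.

$666,741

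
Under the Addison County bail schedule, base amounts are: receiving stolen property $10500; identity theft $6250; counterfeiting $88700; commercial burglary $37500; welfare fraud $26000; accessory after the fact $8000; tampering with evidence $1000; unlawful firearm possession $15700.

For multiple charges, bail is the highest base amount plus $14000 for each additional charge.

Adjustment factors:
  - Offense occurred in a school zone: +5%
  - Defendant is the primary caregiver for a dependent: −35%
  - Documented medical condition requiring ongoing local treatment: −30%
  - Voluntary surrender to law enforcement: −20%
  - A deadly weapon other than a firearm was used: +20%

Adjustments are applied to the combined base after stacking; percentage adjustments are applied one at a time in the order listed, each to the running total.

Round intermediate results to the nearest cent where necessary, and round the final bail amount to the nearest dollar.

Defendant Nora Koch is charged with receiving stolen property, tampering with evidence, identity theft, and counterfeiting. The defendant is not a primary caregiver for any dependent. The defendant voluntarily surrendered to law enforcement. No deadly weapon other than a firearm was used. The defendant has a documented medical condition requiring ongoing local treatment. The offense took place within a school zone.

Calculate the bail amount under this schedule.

Base amounts from the schedule: receiving stolen property $10500; tampering with evidence $1000; identity theft $6250; counterfeiting $88700.
Stacking rule: highest base plus $14000 per additional charge. Highest is counterfeiting at $88700; 3 additional charges → +$42000. Combined base = $130700.
Offense occurred in a school zone (+5%): $130700 × 1.05 = $137235.
Documented medical condition requiring ongoing local treatment (−30%): $137235 × 0.7 = $96064.50.
Voluntary surrender to law enforcement (−20%): $96064.50 × 0.8 = $76851.60.
Rounded to the nearest dollar: $76852.

$76852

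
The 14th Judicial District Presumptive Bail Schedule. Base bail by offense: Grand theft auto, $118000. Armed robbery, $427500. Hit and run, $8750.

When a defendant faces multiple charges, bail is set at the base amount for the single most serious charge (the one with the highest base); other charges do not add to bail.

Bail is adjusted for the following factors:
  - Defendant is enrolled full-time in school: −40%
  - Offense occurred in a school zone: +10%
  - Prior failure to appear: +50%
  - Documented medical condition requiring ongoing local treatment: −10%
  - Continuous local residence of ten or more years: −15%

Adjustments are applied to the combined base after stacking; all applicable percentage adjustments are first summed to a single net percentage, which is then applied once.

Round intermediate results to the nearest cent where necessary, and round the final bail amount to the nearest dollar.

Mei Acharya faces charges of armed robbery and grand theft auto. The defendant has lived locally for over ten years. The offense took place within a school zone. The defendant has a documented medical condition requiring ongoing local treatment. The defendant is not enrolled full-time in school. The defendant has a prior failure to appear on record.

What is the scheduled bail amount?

Base amounts from the schedule: armed robbery $427500; grand theft auto $118000.
Stacking rule: use the highest base only. Highest is armed robbery at $427500. Combined base = $427500.
Net percentage adjustment: +10% +50% −10% −15% = +35%. $427500 × 1.35 = $577125.

$577125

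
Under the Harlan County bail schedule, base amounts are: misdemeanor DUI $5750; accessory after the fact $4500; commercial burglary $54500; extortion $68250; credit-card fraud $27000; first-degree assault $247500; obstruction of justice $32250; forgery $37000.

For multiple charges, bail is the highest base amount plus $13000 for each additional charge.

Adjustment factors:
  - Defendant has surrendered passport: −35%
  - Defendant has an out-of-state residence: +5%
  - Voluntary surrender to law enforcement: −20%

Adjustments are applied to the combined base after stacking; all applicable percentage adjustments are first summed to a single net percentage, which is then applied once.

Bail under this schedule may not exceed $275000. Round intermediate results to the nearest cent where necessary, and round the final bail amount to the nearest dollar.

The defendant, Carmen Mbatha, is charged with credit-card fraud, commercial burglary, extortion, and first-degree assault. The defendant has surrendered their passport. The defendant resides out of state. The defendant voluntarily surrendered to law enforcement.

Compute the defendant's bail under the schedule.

$143250

Base amounts from the schedule: credit-card fraud $27000; commercial burglary $54500; extortion $68250; first-degree assault $247500.
Stacking rule: highest base plus $13000 per additional charge. Highest is first-degree assault at $247500; 3 additional charges → +$39000. Combined base = $286500.
Net percentage adjustment: −35% +5% −20% = −50%. $286500 × 0.5 = $143250.
$143250 is within the $275000 maximum.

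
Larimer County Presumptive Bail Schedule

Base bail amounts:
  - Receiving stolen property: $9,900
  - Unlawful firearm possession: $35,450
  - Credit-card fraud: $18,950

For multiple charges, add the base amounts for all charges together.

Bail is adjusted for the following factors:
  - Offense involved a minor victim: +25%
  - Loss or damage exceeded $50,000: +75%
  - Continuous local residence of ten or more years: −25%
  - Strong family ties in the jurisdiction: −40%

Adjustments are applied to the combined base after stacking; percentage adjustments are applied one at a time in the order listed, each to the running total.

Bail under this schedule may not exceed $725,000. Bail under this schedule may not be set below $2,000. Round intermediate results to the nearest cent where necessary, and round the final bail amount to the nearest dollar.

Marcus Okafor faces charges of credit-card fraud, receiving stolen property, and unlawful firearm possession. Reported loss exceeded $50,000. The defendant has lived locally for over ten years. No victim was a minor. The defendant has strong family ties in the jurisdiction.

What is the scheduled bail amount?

$50,636

Base amounts from the schedule: credit-card fraud $18,950; receiving stolen property $9,900; unlawful firearm possession $35,450.
Stacking rule: sum of all bases. $18,950 + $9,900 + $35,450 = $64,300.
Loss or damage exceeded $50,000 (+75%): $64,300 × 1.75 = $112,525.
Continuous local residence of ten or more years (−25%): $112,525 × 0.75 = $84,393.75.
Strong family ties in the jurisdiction (−40%): $84,393.75 × 0.6 = $50,636.25.
$50,636.25 is within the $725,000 maximum.
$50,636.25 is at or above the $2,000 minimum.
Rounded to the nearest dollar: $50,636.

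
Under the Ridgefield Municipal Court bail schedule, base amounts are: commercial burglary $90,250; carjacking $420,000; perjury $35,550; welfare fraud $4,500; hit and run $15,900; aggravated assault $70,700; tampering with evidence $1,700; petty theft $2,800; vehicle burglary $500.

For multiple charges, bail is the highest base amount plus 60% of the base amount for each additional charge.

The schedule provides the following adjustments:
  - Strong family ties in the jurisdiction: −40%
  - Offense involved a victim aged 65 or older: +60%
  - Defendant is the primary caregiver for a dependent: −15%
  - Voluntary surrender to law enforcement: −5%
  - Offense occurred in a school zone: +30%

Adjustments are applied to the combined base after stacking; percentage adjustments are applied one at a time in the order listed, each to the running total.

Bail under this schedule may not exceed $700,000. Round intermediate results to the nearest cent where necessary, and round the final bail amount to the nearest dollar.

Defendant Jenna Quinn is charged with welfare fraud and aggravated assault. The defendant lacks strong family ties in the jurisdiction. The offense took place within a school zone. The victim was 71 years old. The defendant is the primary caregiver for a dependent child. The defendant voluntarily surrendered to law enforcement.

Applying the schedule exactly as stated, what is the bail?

Base amounts from the schedule: welfare fraud $4,500; aggravated assault $70,700.
Stacking rule: highest base plus 60% of each additional charge. Highest is aggravated assault at $70,700. Additional: $4,500 × 60% = $2,700. Combined base = $70,700 + $2,700 = $73,400.
Offense involved a victim aged 65 or older (+60%): $73,400 × 1.6 = $117,440.
Defendant is the primary caregiver for a dependent (−15%): $117,440 × 0.85 = $99,824.
Voluntary surrender to law enforcement (−5%): $99,824 × 0.95 = $94,832.80.
Offense occurred in a school zone (+30%): $94,832.80 × 1.3 = $123,282.64.
$123,282.64 is within the $700,000 maximum.
Rounded to the nearest dollar: $123,283.

$123,283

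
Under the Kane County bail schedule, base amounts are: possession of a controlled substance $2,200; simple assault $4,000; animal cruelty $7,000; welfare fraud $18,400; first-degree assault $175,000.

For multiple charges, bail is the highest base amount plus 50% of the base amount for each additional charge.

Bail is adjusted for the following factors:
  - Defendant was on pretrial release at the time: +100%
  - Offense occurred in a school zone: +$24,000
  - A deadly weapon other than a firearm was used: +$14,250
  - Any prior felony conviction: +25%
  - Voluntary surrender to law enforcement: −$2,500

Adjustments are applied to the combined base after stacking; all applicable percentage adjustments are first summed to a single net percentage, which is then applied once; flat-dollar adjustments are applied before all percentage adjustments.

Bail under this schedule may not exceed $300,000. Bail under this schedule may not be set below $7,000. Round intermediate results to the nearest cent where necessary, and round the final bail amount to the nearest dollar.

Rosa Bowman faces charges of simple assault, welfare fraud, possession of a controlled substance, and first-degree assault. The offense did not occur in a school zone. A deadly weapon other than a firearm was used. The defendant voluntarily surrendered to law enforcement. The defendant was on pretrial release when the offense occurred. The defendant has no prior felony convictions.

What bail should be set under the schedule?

$300,000

Base amounts from the schedule: simple assault $4,000; welfare fraud $18,400; possession of a controlled substance $2,200; first-degree assault $175,000.
Stacking rule: highest base plus 50% of each additional charge. Highest is first-degree assault at $175,000. Additional: $4,000 × 50% = $2,000; $18,400 × 50% = $9,200; $2,200 × 50% = $1,100. Combined base = $175,000 + $12,300 = $187,300.
A deadly weapon other than a firearm was used (+$14,250 flat): $187,300 + $14,250 = $201,550.
Voluntary surrender to law enforcement (−$2,500 flat): $201,550 − $2,500 = $199,050.
Defendant was on pretrial release at the time (+100%): $199,050 × 2 = $398,100.
Result $398,100 exceeds the maximum of $300,000; bail is capped at $300,000.
$300,000 is at or above the $7,000 minimum.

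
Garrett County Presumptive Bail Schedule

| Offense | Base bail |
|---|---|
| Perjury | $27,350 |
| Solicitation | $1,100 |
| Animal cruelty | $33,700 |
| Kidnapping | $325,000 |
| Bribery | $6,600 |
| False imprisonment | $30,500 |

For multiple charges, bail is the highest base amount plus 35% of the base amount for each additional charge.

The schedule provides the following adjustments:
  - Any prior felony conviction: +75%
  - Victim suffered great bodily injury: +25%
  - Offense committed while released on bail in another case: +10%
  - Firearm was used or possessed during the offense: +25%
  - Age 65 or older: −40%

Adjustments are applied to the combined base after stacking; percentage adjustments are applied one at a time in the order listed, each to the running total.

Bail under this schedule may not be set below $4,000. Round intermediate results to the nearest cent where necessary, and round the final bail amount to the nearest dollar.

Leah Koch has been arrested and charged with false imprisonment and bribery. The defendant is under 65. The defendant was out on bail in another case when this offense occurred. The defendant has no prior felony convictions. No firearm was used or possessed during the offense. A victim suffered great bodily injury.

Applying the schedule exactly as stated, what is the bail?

Base amounts from the schedule: false imprisonment $30,500; bribery $6,600.
Stacking rule: highest base plus 35% of each additional charge. Highest is false imprisonment at $30,500. Additional: $6,600 × 35% = $2,310. Combined base = $30,500 + $2,310 = $32,810.
Victim suffered great bodily injury (+25%): $32,810 × 1.25 = $41,012.50.
Offense committed while released on bail in another case (+10%): $41,012.50 × 1.1 = $45,113.75.
$45,113.75 is at or above the $4,000 minimum.
Rounded to the nearest dollar: $45,114.

$45,114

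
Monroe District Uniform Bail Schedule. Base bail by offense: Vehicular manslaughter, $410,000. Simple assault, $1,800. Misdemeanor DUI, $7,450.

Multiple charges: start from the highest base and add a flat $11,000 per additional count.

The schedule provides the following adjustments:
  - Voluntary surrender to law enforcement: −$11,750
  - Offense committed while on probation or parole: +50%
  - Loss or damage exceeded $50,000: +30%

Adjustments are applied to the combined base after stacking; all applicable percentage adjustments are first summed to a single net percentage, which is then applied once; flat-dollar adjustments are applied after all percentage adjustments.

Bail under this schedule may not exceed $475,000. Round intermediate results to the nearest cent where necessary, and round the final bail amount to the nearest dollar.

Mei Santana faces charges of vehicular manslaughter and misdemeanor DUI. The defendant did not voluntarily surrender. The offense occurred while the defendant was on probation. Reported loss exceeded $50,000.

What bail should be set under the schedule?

Base amounts from the schedule: vehicular manslaughter $410,000; misdemeanor DUI $7,450.
Stacking rule: highest base plus $11,000 per additional charge. Highest is vehicular manslaughter at $410,000; 1 additional charge → +$11,000. Combined base = $421,000.
Net percentage adjustment: +50% +30% = +80%. $421,000 × 1.8 = $757,800.
Result $757,800 exceeds the maximum of $475,000; bail is capped at $475,000.

$475,000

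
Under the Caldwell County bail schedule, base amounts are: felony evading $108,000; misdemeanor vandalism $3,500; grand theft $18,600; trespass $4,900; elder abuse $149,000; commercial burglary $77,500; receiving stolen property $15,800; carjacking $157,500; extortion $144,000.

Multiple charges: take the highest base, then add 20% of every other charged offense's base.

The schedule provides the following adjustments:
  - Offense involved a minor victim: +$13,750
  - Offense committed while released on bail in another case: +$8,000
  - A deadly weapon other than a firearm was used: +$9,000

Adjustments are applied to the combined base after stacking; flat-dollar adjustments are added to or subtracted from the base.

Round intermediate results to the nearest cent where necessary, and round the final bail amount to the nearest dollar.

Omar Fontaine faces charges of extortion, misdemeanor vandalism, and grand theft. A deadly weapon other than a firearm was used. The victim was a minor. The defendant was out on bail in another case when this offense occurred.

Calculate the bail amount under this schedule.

$179,170

Base amounts from the schedule: extortion $144,000; misdemeanor vandalism $3,500; grand theft $18,600.
Stacking rule: highest base plus 20% of each additional charge. Highest is extortion at $144,000. Additional: $3,500 × 20% = $700; $18,600 × 20% = $3,720. Combined base = $144,000 + $4,420 = $148,420.
Offense involved a minor victim (+$13,750 flat): $148,420 + $13,750 = $162,170.
Offense committed while released on bail in another case (+$8,000 flat): $162,170 + $8,000 = $170,170.
A deadly weapon other than a firearm was used (+$9,000 flat): $170,170 + $9,000 = $179,170.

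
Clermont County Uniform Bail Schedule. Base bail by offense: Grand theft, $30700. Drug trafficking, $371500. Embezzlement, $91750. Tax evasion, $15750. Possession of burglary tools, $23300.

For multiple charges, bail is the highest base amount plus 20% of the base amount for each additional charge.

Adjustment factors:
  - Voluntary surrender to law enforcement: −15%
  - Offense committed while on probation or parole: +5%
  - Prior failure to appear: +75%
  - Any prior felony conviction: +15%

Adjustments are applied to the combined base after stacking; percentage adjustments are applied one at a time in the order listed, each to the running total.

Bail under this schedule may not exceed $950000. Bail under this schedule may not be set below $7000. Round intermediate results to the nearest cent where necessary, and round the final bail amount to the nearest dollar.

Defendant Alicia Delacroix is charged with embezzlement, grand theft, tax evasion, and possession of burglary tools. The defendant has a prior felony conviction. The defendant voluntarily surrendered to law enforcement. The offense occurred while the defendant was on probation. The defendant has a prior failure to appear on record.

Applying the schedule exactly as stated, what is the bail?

Base amounts from the schedule: embezzlement $91750; grand theft $30700; tax evasion $15750; possession of burglary tools $23300.
Stacking rule: highest base plus 20% of each additional charge. Highest is embezzlement at $91750. Additional: $30700 × 20% = $6140; $15750 × 20% = $3150; $23300 × 20% = $4660. Combined base = $91750 + $13950 = $105700.
Voluntary surrender to law enforcement (−15%): $105700 × 0.85 = $89845.
Offense committed while on probation or parole (+5%): $89845 × 1.05 = $94337.25.
Prior failure to appear (+75%): $94337.25 × 1.75 = $165090.19.
Any prior felony conviction (+15%): $165090.19 × 1.15 = $189853.72.
$189853.72 is within the $950000 maximum.
$189853.72 is at or above the $7000 minimum.
Rounded to the nearest dollar: $189854.

$189854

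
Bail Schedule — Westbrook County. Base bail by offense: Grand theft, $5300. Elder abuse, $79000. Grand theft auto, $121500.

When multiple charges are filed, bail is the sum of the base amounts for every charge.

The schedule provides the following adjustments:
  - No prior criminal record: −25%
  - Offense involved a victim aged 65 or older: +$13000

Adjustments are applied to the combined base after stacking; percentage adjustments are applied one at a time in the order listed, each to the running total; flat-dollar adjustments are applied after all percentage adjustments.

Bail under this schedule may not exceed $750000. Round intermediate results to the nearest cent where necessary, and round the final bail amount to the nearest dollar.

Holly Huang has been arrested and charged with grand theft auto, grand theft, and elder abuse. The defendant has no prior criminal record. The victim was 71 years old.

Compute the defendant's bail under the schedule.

$167350

Base amounts from the schedule: grand theft auto $121500; grand theft $5300; elder abuse $79000.
Stacking rule: sum of all bases. $121500 + $5300 + $79000 = $205800.
No prior criminal record (−25%): $205800 × 0.75 = $154350.
Offense involved a victim aged 65 or older (+$13000 flat): $154350 + $13000 = $167350.
$167350 is within the $750000 maximum.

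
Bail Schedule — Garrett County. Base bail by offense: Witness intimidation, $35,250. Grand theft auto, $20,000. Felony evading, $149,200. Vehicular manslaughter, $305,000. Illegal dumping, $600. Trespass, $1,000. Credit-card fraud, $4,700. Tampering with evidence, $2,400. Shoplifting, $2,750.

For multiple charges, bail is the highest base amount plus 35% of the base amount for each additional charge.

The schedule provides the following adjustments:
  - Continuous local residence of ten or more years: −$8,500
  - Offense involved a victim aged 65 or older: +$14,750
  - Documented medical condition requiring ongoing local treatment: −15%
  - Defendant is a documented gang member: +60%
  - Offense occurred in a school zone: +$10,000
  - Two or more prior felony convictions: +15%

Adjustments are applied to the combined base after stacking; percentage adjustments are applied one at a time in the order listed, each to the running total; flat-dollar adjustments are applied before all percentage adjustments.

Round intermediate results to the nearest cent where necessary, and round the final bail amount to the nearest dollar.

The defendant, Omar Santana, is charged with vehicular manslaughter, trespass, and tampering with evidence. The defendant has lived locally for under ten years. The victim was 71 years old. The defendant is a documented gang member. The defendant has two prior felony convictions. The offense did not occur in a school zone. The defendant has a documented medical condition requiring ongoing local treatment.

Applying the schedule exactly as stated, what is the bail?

$501,950

Base amounts from the schedule: vehicular manslaughter $305,000; trespass $1,000; tampering with evidence $2,400.
Stacking rule: highest base plus 35% of each additional charge. Highest is vehicular manslaughter at $305,000. Additional: $1,000 × 35% = $350; $2,400 × 35% = $840. Combined base = $305,000 + $1,190 = $306,190.
Offense involved a victim aged 65 or older (+$14,750 flat): $306,190 + $14,750 = $320,940.
Documented medical condition requiring ongoing local treatment (−15%): $320,940 × 0.85 = $272,799.
Defendant is a documented gang member (+60%): $272,799 × 1.6 = $436,478.40.
Two or more prior felony convictions (+15%): $436,478.40 × 1.15 = $501,950.16.
Rounded to the nearest dollar: $501,950.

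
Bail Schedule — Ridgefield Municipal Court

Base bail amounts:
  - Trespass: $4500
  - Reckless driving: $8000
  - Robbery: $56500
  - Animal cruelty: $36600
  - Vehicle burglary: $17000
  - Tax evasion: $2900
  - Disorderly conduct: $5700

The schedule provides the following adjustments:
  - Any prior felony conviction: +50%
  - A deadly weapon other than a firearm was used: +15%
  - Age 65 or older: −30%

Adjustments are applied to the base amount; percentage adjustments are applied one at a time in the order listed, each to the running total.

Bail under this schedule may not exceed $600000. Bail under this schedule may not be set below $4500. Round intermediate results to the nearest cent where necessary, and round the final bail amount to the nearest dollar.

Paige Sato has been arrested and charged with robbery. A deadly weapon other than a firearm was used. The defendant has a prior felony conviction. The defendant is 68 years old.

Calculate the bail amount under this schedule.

Base amounts from the schedule: robbery $56500.
Single charge. Combined base = $56500.
Any prior felony conviction (+50%): $56500 × 1.5 = $84750.
A deadly weapon other than a firearm was used (+15%): $84750 × 1.15 = $97462.50.
Age 65 or older (−30%): $97462.50 × 0.7 = $68223.75.
$68223.75 is within the $600000 maximum.
$68223.75 is at or above the $4500 minimum.
Rounded to the nearest dollar: $68224.

$68224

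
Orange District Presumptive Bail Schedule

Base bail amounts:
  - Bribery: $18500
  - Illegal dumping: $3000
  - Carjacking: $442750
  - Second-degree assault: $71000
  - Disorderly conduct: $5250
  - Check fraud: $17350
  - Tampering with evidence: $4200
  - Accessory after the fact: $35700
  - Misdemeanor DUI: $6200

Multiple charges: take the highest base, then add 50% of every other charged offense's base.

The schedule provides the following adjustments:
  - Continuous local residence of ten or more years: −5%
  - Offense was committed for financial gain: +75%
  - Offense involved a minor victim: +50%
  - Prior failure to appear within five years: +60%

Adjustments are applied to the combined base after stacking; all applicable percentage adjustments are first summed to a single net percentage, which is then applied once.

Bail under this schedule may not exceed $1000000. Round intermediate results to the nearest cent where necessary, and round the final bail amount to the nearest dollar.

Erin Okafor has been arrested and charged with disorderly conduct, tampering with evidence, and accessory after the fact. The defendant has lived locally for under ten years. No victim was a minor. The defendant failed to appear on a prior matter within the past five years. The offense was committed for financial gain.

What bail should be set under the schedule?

Base amounts from the schedule: disorderly conduct $5250; tampering with evidence $4200; accessory after the fact $35700.
Stacking rule: highest base plus 50% of each additional charge. Highest is accessory after the fact at $35700. Additional: $5250 × 50% = $2625; $4200 × 50% = $2100. Combined base = $35700 + $4725 = $40425.
Net percentage adjustment: +75% +60% = +135%. $40425 × 2.35 = $94998.75.
$94998.75 is within the $1000000 maximum.
Rounded to the nearest dollar: $94999.

$94999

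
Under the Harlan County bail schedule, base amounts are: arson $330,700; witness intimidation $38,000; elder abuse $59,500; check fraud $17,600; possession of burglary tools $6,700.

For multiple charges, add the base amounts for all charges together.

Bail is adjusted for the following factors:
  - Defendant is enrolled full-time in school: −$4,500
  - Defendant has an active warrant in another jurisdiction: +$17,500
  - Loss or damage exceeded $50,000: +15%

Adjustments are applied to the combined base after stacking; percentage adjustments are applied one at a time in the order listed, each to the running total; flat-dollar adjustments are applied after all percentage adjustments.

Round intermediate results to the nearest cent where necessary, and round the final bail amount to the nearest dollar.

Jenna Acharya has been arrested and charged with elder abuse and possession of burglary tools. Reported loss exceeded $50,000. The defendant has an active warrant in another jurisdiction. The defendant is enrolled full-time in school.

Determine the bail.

Base amounts from the schedule: elder abuse $59,500; possession of burglary tools $6,700.
Stacking rule: sum of all bases. $59,500 + $6,700 = $66,200.
Loss or damage exceeded $50,000 (+15%): $66,200 × 1.15 = $76,130.
Defendant is enrolled full-time in school (−$4,500 flat): $76,130 − $4,500 = $71,630.
Defendant has an active warrant in another jurisdiction (+$17,500 flat): $71,630 + $17,500 = $89,130.

$89,130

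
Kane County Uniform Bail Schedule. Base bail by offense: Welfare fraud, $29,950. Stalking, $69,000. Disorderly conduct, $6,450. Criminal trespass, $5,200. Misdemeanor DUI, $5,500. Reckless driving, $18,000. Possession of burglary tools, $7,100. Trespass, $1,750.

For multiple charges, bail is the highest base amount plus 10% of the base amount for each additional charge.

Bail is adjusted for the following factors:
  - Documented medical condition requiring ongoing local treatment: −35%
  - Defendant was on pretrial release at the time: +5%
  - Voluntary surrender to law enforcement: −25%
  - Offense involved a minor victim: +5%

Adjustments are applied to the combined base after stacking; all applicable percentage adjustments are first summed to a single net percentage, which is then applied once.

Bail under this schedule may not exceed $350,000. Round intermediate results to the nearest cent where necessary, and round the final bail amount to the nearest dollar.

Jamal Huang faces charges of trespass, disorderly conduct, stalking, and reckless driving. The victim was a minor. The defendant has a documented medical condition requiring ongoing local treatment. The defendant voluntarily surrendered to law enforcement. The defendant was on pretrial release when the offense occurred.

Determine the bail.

Base amounts from the schedule: trespass $1,750; disorderly conduct $6,450; stalking $69,000; reckless driving $18,000.
Stacking rule: highest base plus 10% of each additional charge. Highest is stalking at $69,000. Additional: $1,750 × 10% = $175; $6,450 × 10% = $645; $18,000 × 10% = $1,800. Combined base = $69,000 + $2,620 = $71,620.
Net percentage adjustment: −35% +5% −25% +5% = −50%. $71,620 × 0.5 = $35,810.
$35,810 is within the $350,000 maximum.

$35,810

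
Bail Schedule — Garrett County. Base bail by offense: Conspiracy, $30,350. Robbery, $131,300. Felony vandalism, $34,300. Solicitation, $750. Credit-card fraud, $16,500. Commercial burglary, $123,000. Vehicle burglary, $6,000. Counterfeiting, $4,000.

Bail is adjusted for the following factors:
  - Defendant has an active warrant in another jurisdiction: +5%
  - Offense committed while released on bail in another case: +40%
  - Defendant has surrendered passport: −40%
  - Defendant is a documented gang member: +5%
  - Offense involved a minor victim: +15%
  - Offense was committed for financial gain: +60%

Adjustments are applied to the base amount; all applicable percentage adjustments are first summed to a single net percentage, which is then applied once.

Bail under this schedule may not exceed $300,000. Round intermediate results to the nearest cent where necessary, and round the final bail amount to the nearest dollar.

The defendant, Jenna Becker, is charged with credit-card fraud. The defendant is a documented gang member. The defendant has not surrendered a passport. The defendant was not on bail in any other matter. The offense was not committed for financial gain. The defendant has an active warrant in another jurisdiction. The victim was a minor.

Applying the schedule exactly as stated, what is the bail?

$20,625

Base amounts from the schedule: credit-card fraud $16,500.
Single charge. Combined base = $16,500.
Net percentage adjustment: +5% +5% +15% = +25%. $16,500 × 1.25 = $20,625.
$20,625 is within the $300,000 maximum.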